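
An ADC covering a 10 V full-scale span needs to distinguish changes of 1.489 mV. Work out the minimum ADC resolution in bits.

Number of steps required ≥ 10 V / 1.489 mV = 6715.92.
Need 2^N ≥ 6715.92; 2^12 = 4096, 2^13 = 8192.
Minimum N = 13.

13 bits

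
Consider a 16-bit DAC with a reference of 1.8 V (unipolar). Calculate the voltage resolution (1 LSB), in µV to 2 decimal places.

27.47 µV

Full-scale span = 1.8 V.
LSB = 1.8 / 2^16 = 1.8 / 65536 = 2.74658e-05 V = 27.47 µV.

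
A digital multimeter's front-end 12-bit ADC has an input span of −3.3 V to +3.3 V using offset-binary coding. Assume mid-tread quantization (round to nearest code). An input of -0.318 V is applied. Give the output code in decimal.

code 1851

With 4096 levels over 6.6 V, one step is 1.611 mV.
(V_in − V_low)/LSB = (-0.318 − (−3.3)) / 0.00161133 = 1850.647.
Round → code 1851.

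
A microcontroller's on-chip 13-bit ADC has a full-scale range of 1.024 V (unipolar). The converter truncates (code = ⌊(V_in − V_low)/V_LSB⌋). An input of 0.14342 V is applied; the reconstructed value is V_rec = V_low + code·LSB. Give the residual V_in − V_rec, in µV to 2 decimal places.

One LSB is 1.024 V / 8192 = 125.00 µV.
(V_in − V_low)/LSB = (0.14342 − 0)/0.000125 = 1147.3600 → code 1147 (floor).
Code 1147 maps back to 0 + 1147×0.000125 V = 0.143375 V.
Error = 0.14342 − 0.143375 = 4.5e-05 V = 45.00 µV.

45.00 µV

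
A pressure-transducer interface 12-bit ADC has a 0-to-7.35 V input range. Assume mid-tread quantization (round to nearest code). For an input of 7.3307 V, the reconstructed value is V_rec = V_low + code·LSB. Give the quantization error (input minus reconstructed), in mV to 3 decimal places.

One LSB is 7.35 V / 4096 = 1.794 mV.
(V_in − V_low)/LSB = (7.3307 − 0)/0.00179443 = 4085.2445 → code 4085 (round).
Code 4085 maps back to 0 + 4085×0.00179443 V = 7.3302612 V.
V_in − V_rec = 0.00043877 V = 0.439 mV.

0.439 mV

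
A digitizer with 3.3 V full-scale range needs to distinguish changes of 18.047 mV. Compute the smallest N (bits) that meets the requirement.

8 bits

Number of steps required ≥ 3.3 V / 18.047 mV = 182.86.
Need 2^N ≥ 182.86; 2^7 = 128, 2^8 = 256.
Minimum N = 8.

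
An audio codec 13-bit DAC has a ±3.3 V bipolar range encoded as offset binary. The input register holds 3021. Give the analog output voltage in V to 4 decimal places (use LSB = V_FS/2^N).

-0.8661 V

LSB = 6.6 V / 2^13 = 0.806 mV.
V_out = (−3.3) + 3021 × 0.000805664 V = -0.866089 V.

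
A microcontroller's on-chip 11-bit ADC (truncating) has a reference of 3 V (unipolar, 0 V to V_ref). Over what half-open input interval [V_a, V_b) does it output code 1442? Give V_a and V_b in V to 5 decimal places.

LSB = 3/2^11 = 1.465 mV.
V_a = V_low + 1442·LSB = 2.1123 V; V_b = V_low + 1443·LSB = 2.11377 V.

[2.11230 V, 2.11377 V)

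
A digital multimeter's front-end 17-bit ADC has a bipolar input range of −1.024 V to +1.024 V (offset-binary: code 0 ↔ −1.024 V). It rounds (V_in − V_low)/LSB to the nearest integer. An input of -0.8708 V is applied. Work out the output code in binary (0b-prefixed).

code 0b10011001001101 (decimal 9805)

Full-scale span = 2.048 V; LSB = 2.048/2^17 = 15.62 µV.
(-0.8708 − (−1.024)) / 1.5625e-05 = 9804.800 LSBs.
Round → code 9805.
In binary (0b-prefixed): 0b10011001001101.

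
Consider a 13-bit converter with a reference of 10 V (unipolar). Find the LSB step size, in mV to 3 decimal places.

1.221 mV

Full-scale span = 10 V.
LSB = 10 / 2^13 = 10 / 8192 = 0.0012207 V = 1.221 mV.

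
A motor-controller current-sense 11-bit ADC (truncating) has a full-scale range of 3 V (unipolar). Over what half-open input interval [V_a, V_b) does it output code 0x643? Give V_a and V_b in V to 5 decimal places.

LSB = 3/2^11 = 1.465 mV.
Code 0x643 = 1603 decimal.
V_a = V_low + 1603·LSB = 2.34814 V; V_b = V_low + 1604·LSB = 2.34961 V.

[2.34814 V, 2.34961 V)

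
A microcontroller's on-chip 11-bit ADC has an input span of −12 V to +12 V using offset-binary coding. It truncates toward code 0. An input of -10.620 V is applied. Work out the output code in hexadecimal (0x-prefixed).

code 0x75 (decimal 117)

With 2048 levels over 24 V, one step is 11.719 mV.
(-10.620 − (−12)) / 0.0117188 = 117.760 LSBs.
⌊·⌋(117.760) = 117.
In hexadecimal (0x-prefixed): 0x75.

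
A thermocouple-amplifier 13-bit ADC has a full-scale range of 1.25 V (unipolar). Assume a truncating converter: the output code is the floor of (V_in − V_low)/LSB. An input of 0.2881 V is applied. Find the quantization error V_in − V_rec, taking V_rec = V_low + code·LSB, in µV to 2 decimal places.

One LSB is 1.25 V / 8192 = 152.59 µV.
(V_in − V_low)/LSB = (0.2881 − 0)/0.000152588 = 1888.0922 → code 1888 (floor).
Reconstructed: 0.28808594 V.
Difference: 1.40625e-05 V → 14.06 µV.

14.06 µV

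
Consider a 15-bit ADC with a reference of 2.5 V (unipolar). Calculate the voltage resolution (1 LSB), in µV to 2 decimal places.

Full-scale span = 2.5 V.
LSB = 2.5 / 2^15 = 2.5 / 32768 = 7.62939e-05 V = 76.29 µV.

76.29 µV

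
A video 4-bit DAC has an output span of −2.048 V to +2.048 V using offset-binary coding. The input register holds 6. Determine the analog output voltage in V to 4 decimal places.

-0.5120 V

LSB = 4.096 V / 2^4 = 256.000 mV.
V_out = (−2.048) + 6 × 0.256 V = -0.512 V.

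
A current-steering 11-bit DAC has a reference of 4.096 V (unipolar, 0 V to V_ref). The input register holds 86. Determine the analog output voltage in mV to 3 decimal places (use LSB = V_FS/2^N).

LSB = 4.096 V / 2^11 = 2.000 mV.
V_out = 0 + 86 × 0.002 V = 0.172 V.
= 172.000 mV.

172.000 mV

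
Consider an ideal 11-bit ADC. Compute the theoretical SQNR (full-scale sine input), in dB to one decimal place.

68.0 dB

SNR ≈ 6.02·N + 1.76 dB = 6.02·11 + 1.76 = 67.98 dB.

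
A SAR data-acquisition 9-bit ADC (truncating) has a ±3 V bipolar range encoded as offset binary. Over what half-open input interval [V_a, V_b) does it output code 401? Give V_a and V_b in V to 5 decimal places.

LSB = 6/2^9 = 11.719 mV.
V_a = V_low + 401·LSB = 1.69922 V; V_b = V_low + 402·LSB = 1.71094 V.

[1.69922 V, 1.71094 V)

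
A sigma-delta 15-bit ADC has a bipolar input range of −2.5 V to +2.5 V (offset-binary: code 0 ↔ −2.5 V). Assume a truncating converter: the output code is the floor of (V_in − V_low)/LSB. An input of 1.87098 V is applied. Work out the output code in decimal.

code 28645

LSB = 5 V / 32768 = 152.59 µV.
(1.87098 − (−2.5)) / 0.000152588 = 28645.655 LSBs.
⌊·⌋(28645.655) = 28645.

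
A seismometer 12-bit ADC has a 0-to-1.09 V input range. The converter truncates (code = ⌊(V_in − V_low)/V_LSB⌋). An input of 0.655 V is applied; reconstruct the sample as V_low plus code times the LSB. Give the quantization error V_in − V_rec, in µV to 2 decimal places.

95.21 µV

One LSB is 1.09 V / 4096 = 266.11 µV.
Scaled input = 2461.3578 LSBs, so code = 2461.
Reconstructed: 0.65490479 V.
Difference: 9.52148e-05 V → 95.21 µV.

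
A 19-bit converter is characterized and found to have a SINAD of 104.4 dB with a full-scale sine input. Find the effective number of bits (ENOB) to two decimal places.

ENOB = (SINAD − 1.76) / 6.02 = (104.4 − 1.76)/6.02 = 17.050.

17.05 bits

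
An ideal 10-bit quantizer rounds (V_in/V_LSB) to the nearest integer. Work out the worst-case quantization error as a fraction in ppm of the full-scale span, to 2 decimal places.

Rounding → worst-case error = ½ LSB = V_FS/2^11, so 1e+06/2048 = 488.281 ppm of full scale.

488.28 ppm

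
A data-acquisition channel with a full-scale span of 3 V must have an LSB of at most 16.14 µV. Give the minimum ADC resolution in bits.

Number of steps required ≥ 3 V / 16.14 µV = 185873.61.
Need 2^N ≥ 185873.61; 2^17 = 131072, 2^18 = 262144.
Minimum N = 18.

18 bits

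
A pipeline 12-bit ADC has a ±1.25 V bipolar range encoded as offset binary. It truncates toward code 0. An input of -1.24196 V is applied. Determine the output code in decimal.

code 13

LSB = 2.5 V / 4096 = 0.610 mV.
(-1.24196 − (−1.25)) / 0.000610352 = 13.173 LSBs.
Floor → code 13.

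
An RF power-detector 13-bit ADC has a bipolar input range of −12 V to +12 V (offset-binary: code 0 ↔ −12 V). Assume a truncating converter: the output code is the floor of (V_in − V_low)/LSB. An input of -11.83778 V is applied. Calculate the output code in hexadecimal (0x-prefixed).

With 8192 levels over 24 V, one step is 2.930 mV.
(-11.83778 − (−12)) / 0.00292969 = 55.371 LSBs.
Floor → code 55.
In hexadecimal (0x-prefixed): 0x37.

code 0x37 (decimal 55)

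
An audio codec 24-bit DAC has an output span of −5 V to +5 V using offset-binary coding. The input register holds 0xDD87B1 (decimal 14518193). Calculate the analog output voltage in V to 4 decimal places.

3.6535 V

LSB = 10 V / 2^24 = 0.60 µV.
Code 0xDD87B1 = 14518193 decimal.
V_out = (−5) + 14518193 × 5.96046e-07 V = 3.65352 V.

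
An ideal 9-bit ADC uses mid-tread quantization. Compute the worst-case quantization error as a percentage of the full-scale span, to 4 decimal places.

Rounding → worst-case error = ½ LSB = V_FS/2^10, so 100/1024 = 0.0976562 % of full scale.

0.0977 %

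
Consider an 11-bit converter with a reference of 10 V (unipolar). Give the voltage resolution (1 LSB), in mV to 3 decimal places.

Full-scale span = 10 V.
LSB = 10 / 2^11 = 10 / 2048 = 0.00488281 V = 4.883 mV.

4.883 mV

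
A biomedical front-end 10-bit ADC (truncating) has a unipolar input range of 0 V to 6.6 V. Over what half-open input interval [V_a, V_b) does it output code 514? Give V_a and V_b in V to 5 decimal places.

LSB = 6.6/2^10 = 6.445 mV.
V_a = V_low + 514·LSB = 3.31289 V; V_b = V_low + 515·LSB = 3.31934 V.

[3.31289 V, 3.31934 V)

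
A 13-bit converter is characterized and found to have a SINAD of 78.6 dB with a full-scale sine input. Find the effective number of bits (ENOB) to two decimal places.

ENOB = (SINAD − 1.76) / 6.02 = (78.6 − 1.76)/6.02 = 12.764.

12.76 bits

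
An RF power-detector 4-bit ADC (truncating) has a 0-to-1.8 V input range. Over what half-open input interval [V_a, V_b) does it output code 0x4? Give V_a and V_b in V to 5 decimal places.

LSB = 1.8/2^4 = 112.500 mV.
Code 0x4 = 4 decimal.
V_a = V_low + 4·LSB = 0.45 V; V_b = V_low + 5·LSB = 0.5625 V.

[0.45000 V, 0.56250 V)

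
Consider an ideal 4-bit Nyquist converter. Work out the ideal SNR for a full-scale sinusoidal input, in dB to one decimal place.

SNR ≈ 6.02·N + 1.76 dB = 6.02·4 + 1.76 = 25.84 dB.

25.8 dB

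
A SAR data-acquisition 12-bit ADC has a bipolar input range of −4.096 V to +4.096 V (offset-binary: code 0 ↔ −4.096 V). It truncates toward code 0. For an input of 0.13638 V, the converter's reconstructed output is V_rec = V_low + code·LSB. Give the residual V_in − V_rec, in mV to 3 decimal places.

0.380 mV

LSB = 8.192/2^12 = 2.000 mV.
(0.13638 − (−4.096))/0.002 = 2116.1900; ⌊·⌋ gives code 2116.
Reconstructed: 0.136 V.
V_in − V_rec = 0.00038 V = 0.380 mV.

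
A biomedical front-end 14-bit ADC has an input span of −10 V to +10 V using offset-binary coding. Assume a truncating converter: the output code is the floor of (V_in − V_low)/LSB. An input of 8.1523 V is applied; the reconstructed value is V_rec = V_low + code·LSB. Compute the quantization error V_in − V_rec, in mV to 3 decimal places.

0.445 mV

Step size: 20 V ÷ 2^14 = 1.221 mV.
Scaled input = 14870.3642 LSBs, so code = 14870.
V_rec = (−10) + 14870·0.0012207 = 8.1518555 V.
V_in − V_rec = 0.000444531 V = 0.445 mV.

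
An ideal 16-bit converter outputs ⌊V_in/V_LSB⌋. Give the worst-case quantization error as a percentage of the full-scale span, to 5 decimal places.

Truncating → worst-case error = 1 LSB = V_FS/2^16, so 100/65536 = 0.00152588 % of full scale.

0.00153 %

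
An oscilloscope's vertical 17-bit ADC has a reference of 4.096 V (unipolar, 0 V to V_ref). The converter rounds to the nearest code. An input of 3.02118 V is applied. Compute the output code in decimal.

code 96678

Full-scale span = 4.096 V; LSB = 4.096/2^17 = 31.25 µV.
Input sits at 96677.760 steps above V_low.
round(96677.760) = 96678.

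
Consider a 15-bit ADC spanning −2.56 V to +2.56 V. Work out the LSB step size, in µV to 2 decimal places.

156.25 µV

Full-scale span = 5.12 V.
LSB = 5.12 / 2^15 = 5.12 / 32768 = 0.00015625 V = 156.25 µV.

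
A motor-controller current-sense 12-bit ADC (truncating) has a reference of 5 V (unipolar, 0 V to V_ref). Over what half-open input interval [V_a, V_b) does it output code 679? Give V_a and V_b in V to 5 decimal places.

LSB = 5/2^12 = 1.221 mV.
V_a = V_low + 679·LSB = 0.828857 V; V_b = V_low + 680·LSB = 0.830078 V.

[0.82886 V, 0.83008 V)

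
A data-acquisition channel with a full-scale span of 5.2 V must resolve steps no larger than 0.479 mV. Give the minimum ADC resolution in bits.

Number of steps required ≥ 5.2 V / 0.479 mV = 10855.95.
Need 2^N ≥ 10855.95; 2^13 = 8192, 2^14 = 16384.
Minimum N = 14.

14 bits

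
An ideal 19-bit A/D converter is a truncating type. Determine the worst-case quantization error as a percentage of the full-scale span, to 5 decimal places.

0.00019 %

Truncating → worst-case error = 1 LSB = V_FS/2^19, so 100/524288 = 0.000190735 % of full scale.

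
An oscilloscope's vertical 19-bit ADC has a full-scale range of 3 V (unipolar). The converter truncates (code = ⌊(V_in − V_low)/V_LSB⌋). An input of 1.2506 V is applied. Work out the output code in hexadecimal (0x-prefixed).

code 0x355BE (decimal 218558)

LSB = 3 V / 524288 = 5.72 µV.
(V_in − V_low)/LSB = (1.2506 − 0) / 5.72205e-06 = 218558.191.
So the output code is 218558.
In hexadecimal (0x-prefixed): 0x355BE.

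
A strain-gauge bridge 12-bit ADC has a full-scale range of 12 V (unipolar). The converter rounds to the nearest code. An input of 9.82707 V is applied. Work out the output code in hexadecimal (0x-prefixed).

code 0xD1A (decimal 3354)

Full-scale span = 12 V; LSB = 12/2^12 = 2.930 mV.
(V_in − V_low)/LSB = (9.82707 − 0) / 0.00292969 = 3354.307.
round(3354.307) = 3354.
In hexadecimal (0x-prefixed): 0xD1A.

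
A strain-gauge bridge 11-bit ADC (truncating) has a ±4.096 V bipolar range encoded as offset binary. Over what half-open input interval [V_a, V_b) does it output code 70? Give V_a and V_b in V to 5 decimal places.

LSB = 8.192/2^11 = 4.000 mV.
V_a = V_low + 70·LSB = -3.816 V; V_b = V_low + 71·LSB = -3.812 V.

[-3.81600 V, -3.81200 V)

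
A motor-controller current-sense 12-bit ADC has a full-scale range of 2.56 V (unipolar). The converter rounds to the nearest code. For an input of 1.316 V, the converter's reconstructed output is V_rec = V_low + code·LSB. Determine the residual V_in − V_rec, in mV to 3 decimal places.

Step size: 2.56 V ÷ 2^12 = 0.625 mV.
(V_in − V_low)/LSB = (1.316 − 0)/0.000625 = 2105.6000 → code 2106 (round).
V_rec = 0 + 2106·0.000625 = 1.31625 V.
V_in − V_rec = -0.00025 V = -0.250 mV.

-0.250 mV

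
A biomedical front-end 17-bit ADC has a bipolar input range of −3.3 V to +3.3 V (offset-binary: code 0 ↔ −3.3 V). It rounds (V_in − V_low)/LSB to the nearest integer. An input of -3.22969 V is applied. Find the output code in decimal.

LSB = 6.6 V / 131072 = 50.35 µV.
(V_in − V_low)/LSB = (-3.22969 − (−3.3)) / 5.0354e-05 = 1396.314.
Round → code 1396.

code 1396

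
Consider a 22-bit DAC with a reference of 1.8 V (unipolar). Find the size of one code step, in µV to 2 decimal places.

Full-scale span = 1.8 V.
LSB = 1.8 / 2^22 = 1.8 / 4194304 = 4.29153e-07 V = 0.43 µV.

0.43 µV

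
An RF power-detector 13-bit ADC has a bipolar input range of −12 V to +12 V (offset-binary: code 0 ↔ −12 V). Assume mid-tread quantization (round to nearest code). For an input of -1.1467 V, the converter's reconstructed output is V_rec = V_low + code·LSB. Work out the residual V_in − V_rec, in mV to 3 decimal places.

-1.192 mV

Step size: 24 V ÷ 2^13 = 2.930 mV.
Scaled input = 3704.5931 LSBs, so code = 3705.
V_rec = (−12) + 3705·0.00292969 = -1.1455078 V.
Difference: -0.00119219 V → -1.192 mV.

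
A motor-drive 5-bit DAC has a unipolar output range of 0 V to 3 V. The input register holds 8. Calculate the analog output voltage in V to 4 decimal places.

LSB = 3 V / 2^5 = 93.750 mV.
V_out = 0 + 8 × 0.09375 V = 0.75 V.

0.7500 V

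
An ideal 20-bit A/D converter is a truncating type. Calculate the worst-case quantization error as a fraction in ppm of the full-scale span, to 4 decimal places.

0.9537 ppm

Truncating → worst-case error = 1 LSB = V_FS/2^20, so 1e+06/1048576 = 0.953674 ppm of full scale.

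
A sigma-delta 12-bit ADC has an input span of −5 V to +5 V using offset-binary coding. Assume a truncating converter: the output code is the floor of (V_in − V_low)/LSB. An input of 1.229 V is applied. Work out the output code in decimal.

code 2551

Full-scale span = 10 V; LSB = 10/2^12 = 2.441 mV.
(1.229 − (−5)) / 0.00244141 = 2551.398 LSBs.
So the output code is 2551.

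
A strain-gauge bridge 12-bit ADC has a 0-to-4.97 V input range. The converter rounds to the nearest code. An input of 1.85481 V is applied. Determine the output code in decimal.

Full-scale span = 4.97 V; LSB = 4.97/2^12 = 1.213 mV.
(V_in − V_low)/LSB = (1.85481 − 0) / 0.00121338 = 1528.632.
So the output code is 1529.

code 1529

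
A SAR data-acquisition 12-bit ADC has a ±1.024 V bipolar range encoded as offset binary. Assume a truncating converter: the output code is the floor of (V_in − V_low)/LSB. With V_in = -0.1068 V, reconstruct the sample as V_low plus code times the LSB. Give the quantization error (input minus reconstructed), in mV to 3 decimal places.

0.200 mV

One LSB is 2.048 V / 4096 = 0.500 mV.
Scaled input = 1834.4000 LSBs, so code = 1834.
Reconstructed: -0.107 V.
V_in − V_rec = 0.0002 V = 0.200 mV.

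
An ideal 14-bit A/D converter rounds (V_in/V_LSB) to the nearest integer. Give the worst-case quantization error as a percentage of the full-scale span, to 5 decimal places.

Rounding → worst-case error = ½ LSB = V_FS/2^15, so 100/32768 = 0.00305176 % of full scale.

0.00305 %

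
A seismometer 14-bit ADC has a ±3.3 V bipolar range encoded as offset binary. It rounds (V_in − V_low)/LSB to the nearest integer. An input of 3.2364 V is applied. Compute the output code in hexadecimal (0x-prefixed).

With 16384 levels over 6.6 V, one step is 402.83 µV.
Input sits at 16226.118 steps above V_low.
round(16226.118) = 16226.
In hexadecimal (0x-prefixed): 0x3F62.

code 0x3F62 (decimal 16226)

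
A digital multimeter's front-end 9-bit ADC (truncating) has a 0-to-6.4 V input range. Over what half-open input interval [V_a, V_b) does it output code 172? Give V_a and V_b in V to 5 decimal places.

LSB = 6.4/2^9 = 12.500 mV.
V_a = V_low + 172·LSB = 2.15 V; V_b = V_low + 173·LSB = 2.1625 V.

[2.15000 V, 2.16250 V)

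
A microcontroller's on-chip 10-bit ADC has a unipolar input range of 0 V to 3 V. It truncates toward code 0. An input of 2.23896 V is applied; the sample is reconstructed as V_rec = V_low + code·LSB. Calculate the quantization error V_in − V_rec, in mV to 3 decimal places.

LSB = 3/2^10 = 2.930 mV.
Scaled input = 764.2317 LSBs, so code = 764.
Code 764 maps back to 0 + 764×0.00292969 V = 2.2382812 V.
Error = 2.23896 − 2.2382812 = 0.00067875 V = 0.679 mV.

0.679 mV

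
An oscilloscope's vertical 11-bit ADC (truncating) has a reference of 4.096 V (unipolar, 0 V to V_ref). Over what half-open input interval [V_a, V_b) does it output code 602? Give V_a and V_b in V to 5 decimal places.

LSB = 4.096/2^11 = 2.000 mV.
V_a = V_low + 602·LSB = 1.204 V; V_b = V_low + 603·LSB = 1.206 V.

[1.20400 V, 1.20600 V)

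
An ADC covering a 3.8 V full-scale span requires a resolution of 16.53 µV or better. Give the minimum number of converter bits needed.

18 bits

Number of steps required ≥ 3.8 V / 16.53 µV = 229885.06.
Need 2^N ≥ 229885.06; 2^17 = 131072, 2^18 = 262144.
Minimum N = 18.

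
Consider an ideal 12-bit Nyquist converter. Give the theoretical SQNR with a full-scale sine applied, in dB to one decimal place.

SNR ≈ 6.02·N + 1.76 dB = 6.02·12 + 1.76 = 74.00 dB.

74.0 dB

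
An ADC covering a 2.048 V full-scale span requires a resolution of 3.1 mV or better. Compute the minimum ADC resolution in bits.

Number of steps required ≥ 2.048 V / 3.1 mV = 660.65.
Need 2^N ≥ 660.65; 2^9 = 512, 2^10 = 1024.
Minimum N = 10.

10 bits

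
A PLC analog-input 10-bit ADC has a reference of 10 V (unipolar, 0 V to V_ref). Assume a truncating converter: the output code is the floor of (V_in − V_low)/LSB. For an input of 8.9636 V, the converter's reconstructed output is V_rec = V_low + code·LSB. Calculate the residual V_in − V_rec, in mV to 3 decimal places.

8.522 mV

LSB = 10/2^10 = 9.766 mV.
Scaled input = 917.8726 LSBs, so code = 917.
V_rec = 0 + 917·0.00976562 = 8.9550781 V.
Error = 8.9636 − 8.9550781 = 0.00852187 V = 8.522 mV.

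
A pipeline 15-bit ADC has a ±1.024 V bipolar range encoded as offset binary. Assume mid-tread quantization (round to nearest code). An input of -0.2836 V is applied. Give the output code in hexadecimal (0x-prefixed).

With 32768 levels over 2.048 V, one step is 62.50 µV.
Input sits at 11846.400 steps above V_low.
Round → code 11846.
In hexadecimal (0x-prefixed): 0x2E46.

code 0x2E46 (decimal 11846)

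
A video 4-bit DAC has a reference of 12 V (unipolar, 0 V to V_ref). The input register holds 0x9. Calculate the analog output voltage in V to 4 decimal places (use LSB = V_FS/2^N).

6.7500 V

LSB = 12 V / 2^4 = 0.7500 V.
Code 0x9 = 9 decimal.
V_out = 0 + 9 × 0.75 V = 6.75 V.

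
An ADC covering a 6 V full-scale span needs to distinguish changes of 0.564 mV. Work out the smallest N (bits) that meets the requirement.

14 bits

Number of steps required ≥ 6 V / 0.564 mV = 10638.30.
Need 2^N ≥ 10638.30; 2^13 = 8192, 2^14 = 16384.
Minimum N = 14.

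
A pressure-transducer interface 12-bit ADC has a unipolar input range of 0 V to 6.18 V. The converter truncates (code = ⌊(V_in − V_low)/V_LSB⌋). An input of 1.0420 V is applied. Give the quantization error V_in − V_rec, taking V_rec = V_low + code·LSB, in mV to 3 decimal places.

LSB = 6.18/2^12 = 1.509 mV.
(1.0420 − 0)/0.00150879 = 690.6201; ⌊·⌋ gives code 690.
V_rec = 0 + 690·0.00150879 = 1.0410645 V.
V_in − V_rec = 0.000935547 V = 0.936 mV.

0.936 mV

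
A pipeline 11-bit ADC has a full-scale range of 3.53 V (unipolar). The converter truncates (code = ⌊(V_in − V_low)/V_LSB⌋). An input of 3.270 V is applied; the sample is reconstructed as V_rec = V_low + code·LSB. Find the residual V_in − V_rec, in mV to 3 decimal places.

One LSB is 3.53 V / 2048 = 1.724 mV.
(V_in − V_low)/LSB = (3.270 − 0)/0.00172363 = 1897.1558 → code 1897 (floor).
V_rec = 0 + 1897·0.00172363 = 3.2697314 V.
V_in − V_rec = 0.000268555 V = 0.269 mV.

0.269 mV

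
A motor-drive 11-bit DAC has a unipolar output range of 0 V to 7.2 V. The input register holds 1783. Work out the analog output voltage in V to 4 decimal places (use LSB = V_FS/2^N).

LSB = 7.2 V / 2^11 = 3.516 mV.
V_out = 0 + 1783 × 0.00351563 V = 6.26836 V.

6.2684 V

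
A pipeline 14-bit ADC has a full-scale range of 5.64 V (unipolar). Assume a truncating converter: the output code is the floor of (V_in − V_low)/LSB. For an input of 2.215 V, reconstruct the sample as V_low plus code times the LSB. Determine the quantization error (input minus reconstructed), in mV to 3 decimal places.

LSB = 5.64/2^14 = 344.24 µV.
(V_in − V_low)/LSB = (2.215 − 0)/0.000344238 = 6434.4965 → code 6434 (floor).
V_rec = 0 + 6434·0.000344238 = 2.2148291 V.
V_in − V_rec = 0.000170898 V = 0.171 mV.

0.171 mV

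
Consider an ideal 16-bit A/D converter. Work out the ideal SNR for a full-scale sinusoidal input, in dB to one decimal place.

98.1 dB

SNR ≈ 6.02·N + 1.76 dB = 6.02·16 + 1.76 = 98.08 dB.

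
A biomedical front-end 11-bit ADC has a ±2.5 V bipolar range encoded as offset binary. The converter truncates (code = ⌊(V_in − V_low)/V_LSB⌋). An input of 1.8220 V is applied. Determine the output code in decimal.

code 1770

LSB = 5 V / 2048 = 2.441 mV.
(1.8220 − (−2.5)) / 0.00244141 = 1770.291 LSBs.
So the output code is 1770.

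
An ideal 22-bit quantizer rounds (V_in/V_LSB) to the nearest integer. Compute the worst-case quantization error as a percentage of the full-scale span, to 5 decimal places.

Rounding → worst-case error = ½ LSB = V_FS/2^23, so 100/8388608 = 1.19209e-05 % of full scale.

0.00001 %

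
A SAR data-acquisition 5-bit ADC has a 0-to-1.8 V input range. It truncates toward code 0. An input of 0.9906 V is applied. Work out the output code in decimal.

code 17

Full-scale span = 1.8 V; LSB = 1.8/2^5 = 56.250 mV.
(V_in − V_low)/LSB = (0.9906 − 0) / 0.05625 = 17.611.
So the output code is 17.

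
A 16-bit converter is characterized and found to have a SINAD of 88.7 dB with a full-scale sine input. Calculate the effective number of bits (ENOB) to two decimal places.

ENOB = (SINAD − 1.76) / 6.02 = (88.7 − 1.76)/6.02 = 14.442.

14.44 bits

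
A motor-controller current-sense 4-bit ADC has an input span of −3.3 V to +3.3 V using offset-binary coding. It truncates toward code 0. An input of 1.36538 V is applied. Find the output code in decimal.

code 11

LSB = 6.6 V / 16 = 412.500 mV.
(1.36538 − (−3.3)) / 0.4125 = 11.310 LSBs.
⌊·⌋(11.310) = 11.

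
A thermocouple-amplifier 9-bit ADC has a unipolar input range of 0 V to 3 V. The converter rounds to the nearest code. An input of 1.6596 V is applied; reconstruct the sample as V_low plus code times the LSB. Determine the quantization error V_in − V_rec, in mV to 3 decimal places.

1.397 mV

One LSB is 3 V / 512 = 5.859 mV.
Scaled input = 283.2384 LSBs, so code = 283.
Reconstructed: 1.6582031 V.
V_in − V_rec = 0.00139687 V = 1.397 mV.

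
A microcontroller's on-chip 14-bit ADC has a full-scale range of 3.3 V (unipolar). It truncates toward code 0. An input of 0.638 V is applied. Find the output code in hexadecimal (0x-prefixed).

code 0xC5F (decimal 3167)

LSB = 3.3 V / 16384 = 201.42 µV.
(V_in − V_low)/LSB = (0.638 − 0) / 0.000201416 = 3167.573.
Floor → code 3167.
In hexadecimal (0x-prefixed): 0xC5F.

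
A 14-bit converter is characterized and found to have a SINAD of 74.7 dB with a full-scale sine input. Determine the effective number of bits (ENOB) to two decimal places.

12.12 bits

ENOB = (SINAD − 1.76) / 6.02 = (74.7 − 1.76)/6.02 = 12.116.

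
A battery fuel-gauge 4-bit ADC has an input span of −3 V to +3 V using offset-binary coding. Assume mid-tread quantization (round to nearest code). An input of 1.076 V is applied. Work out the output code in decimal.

code 11

LSB = 6 V / 16 = 375.000 mV.
(V_in − V_low)/LSB = (1.076 − (−3)) / 0.375 = 10.869.
round(10.869) = 11.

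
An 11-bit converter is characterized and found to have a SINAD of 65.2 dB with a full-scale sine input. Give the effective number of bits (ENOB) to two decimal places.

ENOB = (SINAD − 1.76) / 6.02 = (65.2 − 1.76)/6.02 = 10.538.

10.54 bits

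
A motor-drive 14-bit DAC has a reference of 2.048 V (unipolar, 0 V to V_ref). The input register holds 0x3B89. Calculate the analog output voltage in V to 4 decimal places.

1.9051 V

LSB = 2.048 V / 2^14 = 125.00 µV.
Code 0x3B89 = 15241 decimal.
V_out = 0 + 15241 × 0.000125 V = 1.90512 V.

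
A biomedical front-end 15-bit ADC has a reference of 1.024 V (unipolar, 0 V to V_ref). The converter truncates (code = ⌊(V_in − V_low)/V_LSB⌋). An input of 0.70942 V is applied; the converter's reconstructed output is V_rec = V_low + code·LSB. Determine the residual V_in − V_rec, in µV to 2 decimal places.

One LSB is 1.024 V / 32768 = 31.25 µV.
Scaled input = 22701.4400 LSBs, so code = 22701.
Code 22701 maps back to 0 + 22701×3.125e-05 V = 0.70940625 V.
Error = 0.70942 − 0.70940625 = 1.375e-05 V = 13.75 µV.

13.75 µV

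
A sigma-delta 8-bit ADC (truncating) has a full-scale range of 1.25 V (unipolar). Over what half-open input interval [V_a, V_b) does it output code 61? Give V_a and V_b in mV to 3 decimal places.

[297.852 mV, 302.734 mV)

LSB = 1.25/2^8 = 4.883 mV.
V_a = V_low + 61·LSB = 0.297852 V; V_b = V_low + 62·LSB = 0.302734 V.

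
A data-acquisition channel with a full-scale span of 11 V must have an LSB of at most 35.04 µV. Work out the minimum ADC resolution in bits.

Number of steps required ≥ 11 V / 35.04 µV = 313926.94.
Need 2^N ≥ 313926.94; 2^18 = 262144, 2^19 = 524288.
Minimum N = 19.

19 bits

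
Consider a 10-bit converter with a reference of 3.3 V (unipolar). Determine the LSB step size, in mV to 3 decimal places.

3.223 mV

Full-scale span = 3.3 V.
LSB = 3.3 / 2^10 = 3.3 / 1024 = 0.00322266 V = 3.223 mV.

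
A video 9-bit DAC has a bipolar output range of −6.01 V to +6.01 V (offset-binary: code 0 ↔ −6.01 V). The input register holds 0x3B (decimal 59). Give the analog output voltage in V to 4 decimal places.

-4.6249 V

LSB = 12.02 V / 2^9 = 23.477 mV.
Code 0x3B = 59 decimal.
V_out = (−6.01) + 59 × 0.0234766 V = -4.62488 V.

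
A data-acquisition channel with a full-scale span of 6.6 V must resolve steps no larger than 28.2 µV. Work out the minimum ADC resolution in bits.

18 bits

Number of steps required ≥ 6.6 V / 28.2 µV = 234042.55.
Need 2^N ≥ 234042.55; 2^17 = 131072, 2^18 = 262144.
Minimum N = 18.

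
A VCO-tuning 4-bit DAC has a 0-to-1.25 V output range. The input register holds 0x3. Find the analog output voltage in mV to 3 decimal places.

LSB = 1.25 V / 2^4 = 78.125 mV.
Code 0x3 = 3 decimal.
V_out = 0 + 3 × 0.078125 V = 0.234375 V.
= 234.375 mV.

234.375 mV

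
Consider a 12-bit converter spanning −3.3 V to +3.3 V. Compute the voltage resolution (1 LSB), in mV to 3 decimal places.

1.611 mV

Full-scale span = 6.6 V.
LSB = 6.6 / 2^12 = 6.6 / 4096 = 0.00161133 V = 1.611 mV.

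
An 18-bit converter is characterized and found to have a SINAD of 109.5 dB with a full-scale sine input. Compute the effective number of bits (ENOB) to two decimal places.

ENOB = (SINAD − 1.76) / 6.02 = (109.5 − 1.76)/6.02 = 17.897.

17.90 bits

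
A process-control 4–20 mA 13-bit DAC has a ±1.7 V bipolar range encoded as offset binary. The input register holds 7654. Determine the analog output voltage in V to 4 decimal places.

LSB = 3.4 V / 2^13 = 415.04 µV.
V_out = (−1.7) + 7654 × 0.000415039 V = 1.47671 V.

1.4767 V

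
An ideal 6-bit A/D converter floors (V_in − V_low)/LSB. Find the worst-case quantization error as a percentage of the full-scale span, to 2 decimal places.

Truncating → worst-case error = 1 LSB = V_FS/2^6, so 100/64 = 1.5625 % of full scale.

1.56 %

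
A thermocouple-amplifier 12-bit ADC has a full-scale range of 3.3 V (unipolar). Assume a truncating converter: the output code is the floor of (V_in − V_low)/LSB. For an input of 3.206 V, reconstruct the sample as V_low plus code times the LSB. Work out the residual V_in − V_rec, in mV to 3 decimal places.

0.263 mV

Step size: 3.3 V ÷ 2^12 = 0.806 mV.
(3.206 − 0)/0.000805664 = 3979.3261; ⌊·⌋ gives code 3979.
V_rec = 0 + 3979·0.000805664 = 3.2057373 V.
V_in − V_rec = 0.000262695 V = 0.263 mV.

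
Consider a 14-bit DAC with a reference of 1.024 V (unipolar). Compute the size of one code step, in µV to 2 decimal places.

Full-scale span = 1.024 V.
LSB = 1.024 / 2^14 = 1.024 / 16384 = 6.25e-05 V = 62.50 µV.

62.50 µV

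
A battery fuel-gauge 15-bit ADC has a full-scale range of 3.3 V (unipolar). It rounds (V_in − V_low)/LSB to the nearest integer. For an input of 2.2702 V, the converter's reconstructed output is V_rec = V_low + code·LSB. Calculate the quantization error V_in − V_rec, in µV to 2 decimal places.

One LSB is 3.3 V / 32768 = 100.71 µV.
(V_in − V_low)/LSB = (2.2702 − 0)/0.000100708 = 22542.3981 → code 22542 (round).
V_rec = 0 + 22542·0.000100708 = 2.2701599 V.
Error = 2.2702 − 2.2701599 = 4.00879e-05 V = 40.09 µV.

40.09 µV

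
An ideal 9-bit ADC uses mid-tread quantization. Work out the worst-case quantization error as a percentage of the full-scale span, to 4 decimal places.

Rounding → worst-case error = ½ LSB = V_FS/2^10, so 100/1024 = 0.0976562 % of full scale.

0.0977 %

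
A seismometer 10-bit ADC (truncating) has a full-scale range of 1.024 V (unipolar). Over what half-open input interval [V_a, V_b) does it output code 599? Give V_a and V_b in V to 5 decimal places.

[0.59900 V, 0.60000 V)

LSB = 1.024/2^10 = 1.000 mV.
V_a = V_low + 599·LSB = 0.599 V; V_b = V_low + 600·LSB = 0.6 V.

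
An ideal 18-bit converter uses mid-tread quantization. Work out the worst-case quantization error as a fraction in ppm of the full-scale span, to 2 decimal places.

1.91 ppm

Rounding → worst-case error = ½ LSB = V_FS/2^19, so 1e+06/524288 = 1.90735 ppm of full scale.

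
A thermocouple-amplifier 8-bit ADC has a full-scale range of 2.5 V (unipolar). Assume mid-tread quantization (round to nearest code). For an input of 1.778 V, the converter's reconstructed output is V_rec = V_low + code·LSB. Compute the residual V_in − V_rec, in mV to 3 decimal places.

One LSB is 2.5 V / 256 = 9.766 mV.
Scaled input = 182.0672 LSBs, so code = 182.
Code 182 maps back to 0 + 182×0.00976562 V = 1.7773438 V.
V_in − V_rec = 0.00065625 V = 0.656 mV.

0.656 mV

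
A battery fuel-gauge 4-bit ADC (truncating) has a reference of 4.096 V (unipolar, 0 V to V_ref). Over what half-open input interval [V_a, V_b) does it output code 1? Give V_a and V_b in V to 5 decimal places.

LSB = 4.096/2^4 = 256.000 mV.
V_a = V_low + 1·LSB = 0.256 V; V_b = V_low + 2·LSB = 0.512 V.

[0.25600 V, 0.51200 V)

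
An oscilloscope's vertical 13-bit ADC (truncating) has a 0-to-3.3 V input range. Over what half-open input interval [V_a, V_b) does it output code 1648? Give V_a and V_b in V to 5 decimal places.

[0.66387 V, 0.66427 V)

LSB = 3.3/2^13 = 402.83 µV.
V_a = V_low + 1648·LSB = 0.663867 V; V_b = V_low + 1649·LSB = 0.66427 V.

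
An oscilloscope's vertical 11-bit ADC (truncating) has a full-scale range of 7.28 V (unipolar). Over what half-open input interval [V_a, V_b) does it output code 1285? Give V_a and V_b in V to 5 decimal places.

LSB = 7.28/2^11 = 3.555 mV.
V_a = V_low + 1285·LSB = 4.56777 V; V_b = V_low + 1286·LSB = 4.57133 V.

[4.56777 V, 4.57133 V)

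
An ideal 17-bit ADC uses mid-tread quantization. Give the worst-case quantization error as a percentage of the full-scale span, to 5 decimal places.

Rounding → worst-case error = ½ LSB = V_FS/2^18, so 100/262144 = 0.00038147 % of full scale.

0.00038 %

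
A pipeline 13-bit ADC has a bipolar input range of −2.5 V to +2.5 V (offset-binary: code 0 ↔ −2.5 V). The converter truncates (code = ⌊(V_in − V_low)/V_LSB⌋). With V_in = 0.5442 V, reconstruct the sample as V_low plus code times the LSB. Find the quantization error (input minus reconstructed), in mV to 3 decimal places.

LSB = 5/2^13 = 0.610 mV.
(V_in − V_low)/LSB = (0.5442 − (−2.5))/0.000610352 = 4987.6173 → code 4987 (floor).
Code 4987 maps back to (−2.5) + 4987×0.000610352 V = 0.54382324 V.
V_in − V_rec = 0.000376758 V = 0.377 mV.

0.377 mV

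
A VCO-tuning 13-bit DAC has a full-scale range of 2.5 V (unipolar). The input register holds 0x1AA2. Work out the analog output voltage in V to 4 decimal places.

LSB = 2.5 V / 2^13 = 305.18 µV.
Code 0x1AA2 = 6818 decimal.
V_out = 0 + 6818 × 0.000305176 V = 2.08069 V.

2.0807 V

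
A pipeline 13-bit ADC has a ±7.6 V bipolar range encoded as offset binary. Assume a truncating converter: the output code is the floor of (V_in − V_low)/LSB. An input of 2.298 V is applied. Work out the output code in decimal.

code 5334

LSB = 15.2 V / 8192 = 1.855 mV.
(2.298 − (−7.6)) / 0.00185547 = 5334.501 LSBs.
⌊·⌋(5334.501) = 5334.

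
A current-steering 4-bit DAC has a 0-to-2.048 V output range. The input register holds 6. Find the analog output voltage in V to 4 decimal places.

0.7680 V

LSB = 2.048 V / 2^4 = 128.000 mV.
V_out = 0 + 6 × 0.128 V = 0.768 V.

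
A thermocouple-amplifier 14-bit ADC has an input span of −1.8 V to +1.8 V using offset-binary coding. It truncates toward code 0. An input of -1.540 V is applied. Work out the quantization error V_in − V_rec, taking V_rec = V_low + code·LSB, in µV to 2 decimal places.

63.48 µV

One LSB is 3.6 V / 16384 = 219.73 µV.
(V_in − V_low)/LSB = (-1.540 − (−1.8))/0.000219727 = 1183.2889 → code 1183 (floor).
Code 1183 maps back to (−1.8) + 1183×0.000219727 V = -1.5400635 V.
Error = -1.540 − (−1.5400635) = 6.34766e-05 V = 63.48 µV.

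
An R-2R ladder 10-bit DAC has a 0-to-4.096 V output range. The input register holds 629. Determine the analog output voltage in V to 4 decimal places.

2.5160 V

LSB = 4.096 V / 2^10 = 4.000 mV.
V_out = 0 + 629 × 0.004 V = 2.516 V.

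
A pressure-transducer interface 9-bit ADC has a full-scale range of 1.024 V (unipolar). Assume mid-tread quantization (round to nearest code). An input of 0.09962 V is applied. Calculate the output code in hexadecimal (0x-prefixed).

LSB = 1.024 V / 512 = 2.000 mV.
Input sits at 49.810 steps above V_low.
So the output code is 50.
In hexadecimal (0x-prefixed): 0x32.

code 0x32 (decimal 50)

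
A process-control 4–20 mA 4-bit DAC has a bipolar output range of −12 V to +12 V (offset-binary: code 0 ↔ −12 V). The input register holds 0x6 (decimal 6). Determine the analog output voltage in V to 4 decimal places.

LSB = 24 V / 2^4 = 1.5000 V.
Code 0x6 = 6 decimal.
V_out = (−12) + 6 × 1.5 V = -3 V.

-3.0000 V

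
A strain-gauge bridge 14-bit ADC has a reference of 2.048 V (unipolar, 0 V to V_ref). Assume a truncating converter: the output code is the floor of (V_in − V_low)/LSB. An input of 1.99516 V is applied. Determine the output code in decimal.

LSB = 2.048 V / 16384 = 125.00 µV.
(1.99516 − 0) / 0.000125 = 15961.280 LSBs.
⌊·⌋(15961.280) = 15961.

code 15961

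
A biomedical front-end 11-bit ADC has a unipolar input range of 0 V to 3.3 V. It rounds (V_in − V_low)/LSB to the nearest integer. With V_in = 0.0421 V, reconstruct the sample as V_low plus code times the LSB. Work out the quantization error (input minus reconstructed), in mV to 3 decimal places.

One LSB is 3.3 V / 2048 = 1.611 mV.
(V_in − V_low)/LSB = (0.0421 − 0)/0.00161133 = 26.1275 → code 26 (round).
Reconstructed: 0.041894531 V.
Error = 0.0421 − 0.041894531 = 0.000205469 V = 0.205 mV.

0.205 mV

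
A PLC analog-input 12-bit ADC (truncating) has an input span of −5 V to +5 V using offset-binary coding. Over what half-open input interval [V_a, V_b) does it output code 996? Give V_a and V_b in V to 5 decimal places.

[-2.56836 V, -2.56592 V)

LSB = 10/2^12 = 2.441 mV.
V_a = V_low + 996·LSB = -2.56836 V; V_b = V_low + 997·LSB = -2.56592 V.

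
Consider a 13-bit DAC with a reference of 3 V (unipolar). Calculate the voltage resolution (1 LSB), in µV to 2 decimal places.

366.21 µV

Full-scale span = 3 V.
LSB = 3 / 2^13 = 3 / 8192 = 0.000366211 V = 366.21 µV.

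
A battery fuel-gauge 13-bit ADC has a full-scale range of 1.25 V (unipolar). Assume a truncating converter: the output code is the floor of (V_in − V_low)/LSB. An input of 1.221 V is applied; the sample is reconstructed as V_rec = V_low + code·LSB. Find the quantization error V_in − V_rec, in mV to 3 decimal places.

LSB = 1.25/2^13 = 152.59 µV.
Scaled input = 8001.9456 LSBs, so code = 8001.
Code 8001 maps back to 0 + 8001×0.000152588 V = 1.2208557 V.
Difference: 0.000144287 V → 0.144 mV.

0.144 mV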